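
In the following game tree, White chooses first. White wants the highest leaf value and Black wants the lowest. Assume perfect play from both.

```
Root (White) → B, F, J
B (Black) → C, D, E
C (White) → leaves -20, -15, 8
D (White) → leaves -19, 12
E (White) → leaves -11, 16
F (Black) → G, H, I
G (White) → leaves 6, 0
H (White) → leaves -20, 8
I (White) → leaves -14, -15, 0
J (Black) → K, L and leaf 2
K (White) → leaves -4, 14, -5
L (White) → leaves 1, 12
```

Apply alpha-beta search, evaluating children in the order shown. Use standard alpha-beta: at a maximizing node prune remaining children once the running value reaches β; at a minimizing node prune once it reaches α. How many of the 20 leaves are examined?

C [α=-∞,β=+∞]: v=8
D [α=-∞,β=8]: v=12
E [α=-∞,β=8]: v=16
B [α=-∞,β=+∞]: v=8
G [α=8,β=+∞]: v=6
F [α=8,β=+∞]: v=6 after child 1 ≤ α → α-cutoff, skip 2
K [α=8,β=+∞]: v=14
L [α=8,β=14]: v=12
J [α=8,β=+∞]: v=2
Root [α=-∞,β=+∞]: v=8
Leaves evaluated: 15 of 20.

15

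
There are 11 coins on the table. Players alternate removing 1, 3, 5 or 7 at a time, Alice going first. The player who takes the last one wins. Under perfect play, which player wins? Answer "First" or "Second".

First

Mark each pile size as W (mover wins) or L (mover loses):
i:   0  1  2  3  4  5  6  7  8  9 10 11
     L  W  L  W  L  W  L  W  L  W  L  W
Position 11 is W, so the first player wins.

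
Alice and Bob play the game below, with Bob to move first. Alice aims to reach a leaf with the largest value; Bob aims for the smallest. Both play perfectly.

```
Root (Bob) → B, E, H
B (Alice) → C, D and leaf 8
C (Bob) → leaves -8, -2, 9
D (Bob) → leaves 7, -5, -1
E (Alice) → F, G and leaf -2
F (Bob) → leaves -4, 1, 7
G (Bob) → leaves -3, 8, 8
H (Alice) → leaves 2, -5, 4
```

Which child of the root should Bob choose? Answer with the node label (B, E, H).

C (Bob): min(-8, -2, 9) = -8
D (Bob): min(7, -5, -1) = -5
B (Alice): max(-8, -5, 8) = 8
F (Bob): min(-4, 1, 7) = -4
G (Bob): min(-3, 8, 8) = -3
E (Alice): max(-4, -3, -2) = -2
H (Alice): max(2, -5, 4) = 4
Root (Bob): min(8, -2, 4) = -2
Bob picks the child with the lowest value: E (value -2).

E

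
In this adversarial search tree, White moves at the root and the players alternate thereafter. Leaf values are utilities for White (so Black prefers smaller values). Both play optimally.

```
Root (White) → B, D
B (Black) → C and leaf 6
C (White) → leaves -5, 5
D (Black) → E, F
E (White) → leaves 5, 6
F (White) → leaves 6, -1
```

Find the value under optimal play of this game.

C (White): max(-5, 5) = 5
B (Black): min(5, 6) = 5
E (White): max(5, 6) = 6
F (White): max(6, -1) = 6
D (Black): min(6, 6) = 6
Root (White): max(5, 6) = 6

6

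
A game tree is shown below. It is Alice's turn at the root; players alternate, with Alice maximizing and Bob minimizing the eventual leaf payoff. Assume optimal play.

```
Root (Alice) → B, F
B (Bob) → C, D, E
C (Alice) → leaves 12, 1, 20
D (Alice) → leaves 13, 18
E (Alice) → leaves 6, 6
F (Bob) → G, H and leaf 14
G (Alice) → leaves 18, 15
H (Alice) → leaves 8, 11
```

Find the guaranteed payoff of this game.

11

C (Alice): max(12, 1, 20) = 20
D (Alice): max(13, 18) = 18
E (Alice): max(6, 6) = 6
B (Bob): min(20, 18, 6) = 6
G (Alice): max(18, 15) = 18
H (Alice): max(8, 11) = 11
F (Bob): min(18, 11, 14) = 11
Root (Alice): max(6, 11) = 11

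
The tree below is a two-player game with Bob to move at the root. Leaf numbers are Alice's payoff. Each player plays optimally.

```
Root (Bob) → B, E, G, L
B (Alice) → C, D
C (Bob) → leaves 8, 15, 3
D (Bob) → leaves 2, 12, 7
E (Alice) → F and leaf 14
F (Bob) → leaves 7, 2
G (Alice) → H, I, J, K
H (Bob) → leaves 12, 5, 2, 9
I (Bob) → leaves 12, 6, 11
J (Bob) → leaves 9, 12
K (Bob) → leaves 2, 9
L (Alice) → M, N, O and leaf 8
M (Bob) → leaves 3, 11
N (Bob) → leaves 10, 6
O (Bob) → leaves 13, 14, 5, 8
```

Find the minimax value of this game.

3

C (Bob): min(8, 15, 3) = 3
D (Bob): min(2, 12, 7) = 2
B (Alice): max(3, 2) = 3
F (Bob): min(7, 2) = 2
E (Alice): max(2, 14) = 14
H (Bob): min(12, 5, 2, 9) = 2
I (Bob): min(12, 6, 11) = 6
J (Bob): min(9, 12) = 9
K (Bob): min(2, 9) = 2
G (Alice): max(2, 6, 9, 2) = 9
M (Bob): min(3, 11) = 3
N (Bob): min(10, 6) = 6
O (Bob): min(13, 14, 5, 8) = 5
L (Alice): max(3, 6, 5, 8) = 8
Root (Bob): min(3, 14, 9, 8) = 3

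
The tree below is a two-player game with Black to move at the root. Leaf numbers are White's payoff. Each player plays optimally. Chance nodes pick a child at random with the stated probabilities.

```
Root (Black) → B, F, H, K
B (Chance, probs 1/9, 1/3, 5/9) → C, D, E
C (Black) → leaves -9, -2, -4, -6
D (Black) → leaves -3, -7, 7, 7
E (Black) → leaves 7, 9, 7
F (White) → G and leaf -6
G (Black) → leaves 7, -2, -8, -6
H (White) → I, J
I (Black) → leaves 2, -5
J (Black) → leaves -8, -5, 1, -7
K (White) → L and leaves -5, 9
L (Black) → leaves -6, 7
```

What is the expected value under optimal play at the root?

C (Black): min(-9, -2, -4, -6) = -9
D (Black): min(-3, -7, 7, 7) = -7
E (Black): min(7, 9, 7) = 7
B (Chance): 1/9·-9 + 1/3·-7 + 5/9·7 = 0.56
G (Black): min(7, -2, -8, -6) = -8
F (White): max(-8, -6) = -6
I (Black): min(2, -5) = -5
J (Black): min(-8, -5, 1, -7) = -8
H (White): max(-5, -8) = -5
L (Black): min(-6, 7) = -6
K (White): max(-6, -5, 9) = 9
Root (Black): min(0.56, -6, -5, 9) = -6

-6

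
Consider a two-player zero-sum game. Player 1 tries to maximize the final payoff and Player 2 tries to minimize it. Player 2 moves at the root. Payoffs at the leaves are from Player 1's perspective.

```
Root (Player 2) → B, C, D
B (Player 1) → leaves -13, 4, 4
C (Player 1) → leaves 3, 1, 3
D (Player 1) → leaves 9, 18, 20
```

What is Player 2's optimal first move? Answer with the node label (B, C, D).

B (Player 1): max(-13, 4, 4) = 4
C (Player 1): max(3, 1, 3) = 3
D (Player 1): max(9, 18, 20) = 20
Root (Player 2): min(4, 3, 20) = 3
Player 2 picks the child with the lowest value: C (value 3).

C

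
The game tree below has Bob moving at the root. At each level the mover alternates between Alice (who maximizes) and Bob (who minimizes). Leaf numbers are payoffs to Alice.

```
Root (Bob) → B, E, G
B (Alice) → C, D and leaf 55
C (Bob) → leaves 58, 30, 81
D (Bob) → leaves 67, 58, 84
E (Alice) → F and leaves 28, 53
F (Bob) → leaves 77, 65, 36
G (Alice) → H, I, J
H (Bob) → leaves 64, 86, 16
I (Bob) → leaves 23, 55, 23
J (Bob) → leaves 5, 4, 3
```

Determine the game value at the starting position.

23

C (Bob): min(58, 30, 81) = 30
D (Bob): min(67, 58, 84) = 58
B (Alice): max(30, 58, 55) = 58
F (Bob): min(77, 65, 36) = 36
E (Alice): max(36, 28, 53) = 53
H (Bob): min(64, 86, 16) = 16
I (Bob): min(23, 55, 23) = 23
J (Bob): min(5, 4, 3) = 3
G (Alice): max(16, 23, 3) = 23
Root (Bob): min(58, 53, 23) = 23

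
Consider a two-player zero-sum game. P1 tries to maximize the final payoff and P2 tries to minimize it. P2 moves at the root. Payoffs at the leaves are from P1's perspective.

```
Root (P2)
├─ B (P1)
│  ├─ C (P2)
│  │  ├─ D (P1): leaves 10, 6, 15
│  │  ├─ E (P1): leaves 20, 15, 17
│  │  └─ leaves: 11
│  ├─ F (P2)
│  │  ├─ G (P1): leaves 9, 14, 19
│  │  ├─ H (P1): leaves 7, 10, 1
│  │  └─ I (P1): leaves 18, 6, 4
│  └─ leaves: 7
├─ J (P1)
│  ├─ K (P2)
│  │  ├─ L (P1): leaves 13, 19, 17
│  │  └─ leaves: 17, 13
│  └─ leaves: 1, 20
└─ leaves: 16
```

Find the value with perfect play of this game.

D (P1): max(10, 6, 15) = 15
E (P1): max(20, 15, 17) = 20
C (P2): min(15, 20, 11) = 11
G (P1): max(9, 14, 19) = 19
H (P1): max(7, 10, 1) = 10
I (P1): max(18, 6, 4) = 18
F (P2): min(19, 10, 18) = 10
B (P1): max(11, 10, 7) = 11
L (P1): max(13, 19, 17) = 19
K (P2): min(19, 17, 13) = 13
J (P1): max(13, 1, 20) = 20
Root (P2): min(11, 20, 16) = 11

11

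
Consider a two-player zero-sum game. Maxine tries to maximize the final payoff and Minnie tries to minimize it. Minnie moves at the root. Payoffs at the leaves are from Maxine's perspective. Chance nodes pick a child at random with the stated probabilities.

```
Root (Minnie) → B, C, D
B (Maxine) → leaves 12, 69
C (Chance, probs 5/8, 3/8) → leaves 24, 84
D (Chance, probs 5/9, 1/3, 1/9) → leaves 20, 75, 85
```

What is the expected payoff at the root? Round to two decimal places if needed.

45.56

B (Maxine): max(12, 69) = 69
C (Chance): 5/8·24 + 3/8·84 = 46.5
D (Chance): 5/9·20 + 1/3·75 + 1/9·85 = 45.56
Root (Minnie): min(69, 46.5, 45.56) = 45.56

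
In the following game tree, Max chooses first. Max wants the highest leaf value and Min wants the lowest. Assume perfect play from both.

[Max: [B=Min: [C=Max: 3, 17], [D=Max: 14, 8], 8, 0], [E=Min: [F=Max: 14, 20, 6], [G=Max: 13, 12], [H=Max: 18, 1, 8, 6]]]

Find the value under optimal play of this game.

13

C (Max): max(3, 17) = 17
D (Max): max(14, 8) = 14
B (Min): min(17, 14, 8, 0) = 0
F (Max): max(14, 20, 6) = 20
G (Max): max(13, 12) = 13
H (Max): max(18, 1, 8, 6) = 18
E (Min): min(20, 13, 18) = 13
Root (Max): max(0, 13) = 13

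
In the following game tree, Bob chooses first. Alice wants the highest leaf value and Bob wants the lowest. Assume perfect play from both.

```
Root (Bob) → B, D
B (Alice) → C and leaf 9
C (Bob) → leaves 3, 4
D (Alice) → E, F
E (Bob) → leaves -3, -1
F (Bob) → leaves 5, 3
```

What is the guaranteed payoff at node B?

C: min(3, 4) = 3
B: max(3, 9) = 9

9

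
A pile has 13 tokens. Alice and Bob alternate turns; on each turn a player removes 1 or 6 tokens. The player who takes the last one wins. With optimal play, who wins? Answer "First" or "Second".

First

Mark each pile size as W (mover wins) or L (mover loses):
i:   0  1  2  3  4  5  6  7  8  9 10 11 12 13
     L  W  L  W  L  W  W  L  W  L  W  L  W  W
Position 13 is W, so the first player wins.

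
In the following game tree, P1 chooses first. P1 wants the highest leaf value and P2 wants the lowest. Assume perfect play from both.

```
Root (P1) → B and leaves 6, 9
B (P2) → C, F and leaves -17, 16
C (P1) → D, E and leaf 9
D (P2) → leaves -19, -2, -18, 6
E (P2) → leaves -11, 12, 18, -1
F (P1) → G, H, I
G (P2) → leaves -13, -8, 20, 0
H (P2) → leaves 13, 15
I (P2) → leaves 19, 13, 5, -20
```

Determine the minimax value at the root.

D (P2): min(-19, -2, -18, 6) = -19
E (P2): min(-11, 12, 18, -1) = -11
C (P1): max(-19, -11, 9) = 9
G (P2): min(-13, -8, 20, 0) = -13
H (P2): min(13, 15) = 13
I (P2): min(19, 13, 5, -20) = -20
F (P1): max(-13, 13, -20) = 13
B (P2): min(9, 13, -17, 16) = -17
Root (P1): max(-17, 6, 9) = 9

9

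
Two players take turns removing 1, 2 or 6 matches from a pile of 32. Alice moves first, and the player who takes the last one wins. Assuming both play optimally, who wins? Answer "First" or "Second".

W/L table (W = player to move can force a win):
i:   0  1  2  3  4  5  6  7  8  9 10 11 12 13 14 15 16 17 18 19 20 21 22 23 24 25 26 27 28 29 30 31 32
     L  W  W  L  W  W  W  L  W  W  L  W  W  W  L  W  W  L  W  W  W  L  W  W  L  W  W  W  L  W  W  L  W
Position 32 is W, so the first player wins.

First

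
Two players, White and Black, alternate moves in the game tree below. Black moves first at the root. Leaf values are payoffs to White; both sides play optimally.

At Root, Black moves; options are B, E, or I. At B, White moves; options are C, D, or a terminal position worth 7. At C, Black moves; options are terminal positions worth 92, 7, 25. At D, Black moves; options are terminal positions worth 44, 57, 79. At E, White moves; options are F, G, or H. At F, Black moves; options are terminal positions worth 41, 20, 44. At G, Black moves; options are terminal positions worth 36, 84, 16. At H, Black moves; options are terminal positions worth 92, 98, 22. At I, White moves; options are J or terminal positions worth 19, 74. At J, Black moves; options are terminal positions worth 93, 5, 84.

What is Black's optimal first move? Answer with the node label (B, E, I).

C (Black): min(92, 7, 25) = 7
D (Black): min(44, 57, 79) = 44
B (White): max(7, 44, 7) = 44
F (Black): min(41, 20, 44) = 20
G (Black): min(36, 84, 16) = 16
H (Black): min(92, 98, 22) = 22
E (White): max(20, 16, 22) = 22
J (Black): min(93, 5, 84) = 5
I (White): max(5, 19, 74) = 74
Root (Black): min(44, 22, 74) = 22
Black picks the child with the lowest value: E (value 22).

E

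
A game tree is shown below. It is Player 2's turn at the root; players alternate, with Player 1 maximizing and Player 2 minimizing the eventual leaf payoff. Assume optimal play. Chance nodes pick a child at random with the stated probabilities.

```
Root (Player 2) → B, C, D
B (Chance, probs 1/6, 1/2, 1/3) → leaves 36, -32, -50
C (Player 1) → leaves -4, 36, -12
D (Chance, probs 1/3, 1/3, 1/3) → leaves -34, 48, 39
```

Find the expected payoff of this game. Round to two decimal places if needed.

B (Chance): 1/6·36 + 1/2·-32 + 1/3·-50 = -26.67
C (Player 1): max(-4, 36, -12) = 36
D (Chance): 1/3·-34 + 1/3·48 + 1/3·39 = 17.67
Root (Player 2): min(-26.67, 36, 17.67) = -26.67

-26.67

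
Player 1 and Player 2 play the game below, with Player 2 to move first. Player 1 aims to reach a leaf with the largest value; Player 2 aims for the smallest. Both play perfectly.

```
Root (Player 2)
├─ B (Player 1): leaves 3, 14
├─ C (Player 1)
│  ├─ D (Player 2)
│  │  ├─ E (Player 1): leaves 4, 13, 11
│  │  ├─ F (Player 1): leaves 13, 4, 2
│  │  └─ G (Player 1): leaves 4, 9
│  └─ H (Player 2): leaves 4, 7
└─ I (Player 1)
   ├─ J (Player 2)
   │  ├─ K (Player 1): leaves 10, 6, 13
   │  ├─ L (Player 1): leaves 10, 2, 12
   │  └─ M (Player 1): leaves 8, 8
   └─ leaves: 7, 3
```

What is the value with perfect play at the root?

B (Player 1): max(3, 14) = 14
E (Player 1): max(4, 13, 11) = 13
F (Player 1): max(13, 4, 2) = 13
G (Player 1): max(4, 9) = 9
D (Player 2): min(13, 13, 9) = 9
H (Player 2): min(4, 7) = 4
C (Player 1): max(9, 4) = 9
K (Player 1): max(10, 6, 13) = 13
L (Player 1): max(10, 2, 12) = 12
M (Player 1): max(8, 8) = 8
J (Player 2): min(13, 12, 8) = 8
I (Player 1): max(8, 7, 3) = 8
Root (Player 2): min(14, 9, 8) = 8

8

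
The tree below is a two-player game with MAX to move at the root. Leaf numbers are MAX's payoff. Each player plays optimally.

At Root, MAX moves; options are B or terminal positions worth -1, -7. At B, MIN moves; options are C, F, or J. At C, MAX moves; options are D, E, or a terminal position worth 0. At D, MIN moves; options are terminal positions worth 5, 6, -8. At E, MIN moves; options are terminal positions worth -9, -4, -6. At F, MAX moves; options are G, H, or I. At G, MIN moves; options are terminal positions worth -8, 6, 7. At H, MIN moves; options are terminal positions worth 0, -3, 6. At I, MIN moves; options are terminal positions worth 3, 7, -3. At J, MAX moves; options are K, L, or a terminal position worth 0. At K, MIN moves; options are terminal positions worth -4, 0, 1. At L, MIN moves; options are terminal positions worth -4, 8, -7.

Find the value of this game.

-1

D (MIN): min(5, 6, -8) = -8
E (MIN): min(-9, -4, -6) = -9
C (MAX): max(-8, -9, 0) = 0
G (MIN): min(-8, 6, 7) = -8
H (MIN): min(0, -3, 6) = -3
I (MIN): min(3, 7, -3) = -3
F (MAX): max(-8, -3, -3) = -3
K (MIN): min(-4, 0, 1) = -4
L (MIN): min(-4, 8, -7) = -7
J (MAX): max(-4, -7, 0) = 0
B (MIN): min(0, -3, 0) = -3
Root (MAX): max(-3, -1, -7) = -1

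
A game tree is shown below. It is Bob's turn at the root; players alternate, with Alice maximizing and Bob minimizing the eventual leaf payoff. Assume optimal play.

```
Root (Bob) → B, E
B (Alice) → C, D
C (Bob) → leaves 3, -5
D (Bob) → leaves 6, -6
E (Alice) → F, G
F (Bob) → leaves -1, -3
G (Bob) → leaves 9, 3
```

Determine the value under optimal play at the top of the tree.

C (Bob): min(3, -5) = -5
D (Bob): min(6, -6) = -6
B (Alice): max(-5, -6) = -5
F (Bob): min(-1, -3) = -3
G (Bob): min(9, 3) = 3
E (Alice): max(-3, 3) = 3
Root (Bob): min(-5, 3) = -5

-5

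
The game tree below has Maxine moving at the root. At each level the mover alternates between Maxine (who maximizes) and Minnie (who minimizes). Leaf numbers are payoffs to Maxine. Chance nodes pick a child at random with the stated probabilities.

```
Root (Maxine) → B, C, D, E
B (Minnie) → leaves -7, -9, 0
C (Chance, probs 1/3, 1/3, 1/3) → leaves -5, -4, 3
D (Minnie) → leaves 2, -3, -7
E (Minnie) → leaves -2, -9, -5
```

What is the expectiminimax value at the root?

B (Minnie): min(-7, -9, 0) = -9
C (Chance): 1/3·-5 + 1/3·-4 + 1/3·3 = -2
D (Minnie): min(2, -3, -7) = -7
E (Minnie): min(-2, -9, -5) = -9
Root (Maxine): max(-9, -2, -7, -9) = -2

-2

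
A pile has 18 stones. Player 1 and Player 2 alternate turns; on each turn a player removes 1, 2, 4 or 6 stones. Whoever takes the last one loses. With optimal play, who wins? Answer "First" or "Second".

Compute winning (W) and losing (L) positions by backward induction:
i:   0  1  2  3  4  5  6  7  8  9 10 11 12 13 14 15 16 17 18
     W  L  W  W  L  W  W  W  W  L  W  W  L  W  W  W  W  L  W
Position 18 is W, so the first player wins.

First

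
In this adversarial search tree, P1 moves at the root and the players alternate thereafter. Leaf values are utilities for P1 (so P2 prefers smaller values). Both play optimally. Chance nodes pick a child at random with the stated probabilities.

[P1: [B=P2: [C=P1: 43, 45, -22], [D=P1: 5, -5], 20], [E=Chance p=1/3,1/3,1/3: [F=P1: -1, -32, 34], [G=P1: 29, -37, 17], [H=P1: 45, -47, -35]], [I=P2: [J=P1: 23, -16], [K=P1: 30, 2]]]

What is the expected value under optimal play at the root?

36

C (P1): max(43, 45, -22) = 45
D (P1): max(5, -5) = 5
B (P2): min(45, 5, 20) = 5
F (P1): max(-1, -32, 34) = 34
G (P1): max(29, -37, 17) = 29
H (P1): max(45, -47, -35) = 45
E (Chance): 1/3·34 + 1/3·29 + 1/3·45 = 36
J (P1): max(23, -16) = 23
K (P1): max(30, 2) = 30
I (P2): min(23, 30) = 23
Root (P1): max(5, 36, 23) = 36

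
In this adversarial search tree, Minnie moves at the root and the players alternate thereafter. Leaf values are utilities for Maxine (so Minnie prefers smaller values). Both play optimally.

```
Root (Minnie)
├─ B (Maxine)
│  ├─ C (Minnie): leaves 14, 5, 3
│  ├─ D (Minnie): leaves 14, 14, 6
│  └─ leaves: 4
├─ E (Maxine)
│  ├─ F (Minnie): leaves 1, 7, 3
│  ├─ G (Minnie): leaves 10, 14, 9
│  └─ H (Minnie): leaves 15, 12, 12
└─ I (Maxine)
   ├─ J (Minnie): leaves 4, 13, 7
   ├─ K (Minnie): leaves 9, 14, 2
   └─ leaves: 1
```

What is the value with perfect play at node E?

F: min(1, 7, 3) = 1
G: min(10, 14, 9) = 9
H: min(15, 12, 12) = 12
E: max(1, 9, 12) = 12

12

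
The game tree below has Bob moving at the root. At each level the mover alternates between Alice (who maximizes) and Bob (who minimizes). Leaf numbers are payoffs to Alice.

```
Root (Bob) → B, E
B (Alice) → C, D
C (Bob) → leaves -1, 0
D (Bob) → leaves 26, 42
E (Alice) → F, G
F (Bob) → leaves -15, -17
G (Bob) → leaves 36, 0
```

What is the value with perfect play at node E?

F: min(-15, -17) = -17
G: min(36, 0) = 0
E: max(-17, 0) = 0

0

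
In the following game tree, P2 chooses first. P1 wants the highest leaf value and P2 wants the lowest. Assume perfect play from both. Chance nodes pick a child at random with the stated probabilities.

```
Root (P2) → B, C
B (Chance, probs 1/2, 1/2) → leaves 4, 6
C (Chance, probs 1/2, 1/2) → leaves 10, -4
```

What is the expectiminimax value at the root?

B (Chance): 1/2·4 + 1/2·6 = 5
C (Chance): 1/2·10 + 1/2·-4 = 3
Root (P2): min(5, 3) = 3

3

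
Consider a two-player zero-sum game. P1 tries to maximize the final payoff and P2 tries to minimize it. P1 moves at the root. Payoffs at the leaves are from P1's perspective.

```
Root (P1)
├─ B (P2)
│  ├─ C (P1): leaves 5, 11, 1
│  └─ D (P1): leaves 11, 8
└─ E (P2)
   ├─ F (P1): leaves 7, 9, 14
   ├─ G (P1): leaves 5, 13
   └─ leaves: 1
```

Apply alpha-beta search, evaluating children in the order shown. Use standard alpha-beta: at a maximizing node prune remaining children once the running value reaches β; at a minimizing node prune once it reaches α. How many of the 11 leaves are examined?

10

C [α=-∞,β=+∞]: v=11
D [α=-∞,β=11]: v=11 after child 1 ≥ β → β-cutoff, skip 1
B [α=-∞,β=+∞]: v=11
F [α=11,β=+∞]: v=14
G [α=11,β=14]: v=13
E [α=11,β=+∞]: v=1
Root [α=-∞,β=+∞]: v=11
Leaves evaluated: 10 of 11.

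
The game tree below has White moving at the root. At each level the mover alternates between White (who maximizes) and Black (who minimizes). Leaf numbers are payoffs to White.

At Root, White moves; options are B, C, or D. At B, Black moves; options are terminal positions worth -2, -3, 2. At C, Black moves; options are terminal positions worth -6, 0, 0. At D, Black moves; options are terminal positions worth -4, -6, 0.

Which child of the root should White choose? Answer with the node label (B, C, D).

B

B (Black): min(-2, -3, 2) = -3
C (Black): min(-6, 0, 0) = -6
D (Black): min(-4, -6, 0) = -6
Root (White): max(-3, -6, -6) = -3
White picks the child with the highest value: B (value -3).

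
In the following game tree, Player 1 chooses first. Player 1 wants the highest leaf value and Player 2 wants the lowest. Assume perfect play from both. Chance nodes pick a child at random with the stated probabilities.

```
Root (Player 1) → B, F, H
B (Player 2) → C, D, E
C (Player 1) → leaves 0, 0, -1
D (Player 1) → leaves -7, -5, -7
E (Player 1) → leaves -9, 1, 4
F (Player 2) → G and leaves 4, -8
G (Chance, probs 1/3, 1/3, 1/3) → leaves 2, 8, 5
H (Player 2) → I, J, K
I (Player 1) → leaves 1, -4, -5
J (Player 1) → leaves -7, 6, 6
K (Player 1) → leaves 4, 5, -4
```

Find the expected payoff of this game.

C (Player 1): max(0, 0, -1) = 0
D (Player 1): max(-7, -5, -7) = -5
E (Player 1): max(-9, 1, 4) = 4
B (Player 2): min(0, -5, 4) = -5
G (Chance): 1/3·2 + 1/3·8 + 1/3·5 = 5
F (Player 2): min(5, 4, -8) = -8
I (Player 1): max(1, -4, -5) = 1
J (Player 1): max(-7, 6, 6) = 6
K (Player 1): max(4, 5, -4) = 5
H (Player 2): min(1, 6, 5) = 1
Root (Player 1): max(-5, -8, 1) = 1

1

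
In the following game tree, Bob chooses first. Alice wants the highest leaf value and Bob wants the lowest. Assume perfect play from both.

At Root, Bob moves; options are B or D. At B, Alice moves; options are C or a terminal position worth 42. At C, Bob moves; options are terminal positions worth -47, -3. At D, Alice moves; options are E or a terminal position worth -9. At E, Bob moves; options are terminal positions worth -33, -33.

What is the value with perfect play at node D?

-9

E: min(-33, -33) = -33
D: max(-33, -9) = -9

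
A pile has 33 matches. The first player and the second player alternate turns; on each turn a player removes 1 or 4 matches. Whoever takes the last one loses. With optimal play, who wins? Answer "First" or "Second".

Second

i:   0  1  2  3  4  5  6  7  8  9 10 11 12 13 14 15 16 17 18 19 20 21 22 23 24 25 26 27 28 29 30 31 32 33
     W  L  W  L  W  W  L  W  L  W  W  L  W  L  W  W  L  W  L  W  W  L  W  L  W  W  L  W  L  W  W  L  W  L
Position 33 is L, so the second player wins.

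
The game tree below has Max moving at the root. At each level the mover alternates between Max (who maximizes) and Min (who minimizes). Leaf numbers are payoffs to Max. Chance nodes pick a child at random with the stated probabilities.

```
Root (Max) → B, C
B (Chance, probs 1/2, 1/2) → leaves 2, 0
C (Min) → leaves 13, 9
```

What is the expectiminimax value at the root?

B (Chance): 1/2·2 + 1/2·0 = 1
C (Min): min(13, 9) = 9
Root (Max): max(1, 9) = 9

9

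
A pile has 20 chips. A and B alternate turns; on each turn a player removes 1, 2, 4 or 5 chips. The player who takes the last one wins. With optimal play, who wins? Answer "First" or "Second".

First

Positions where the player to move wins (W) vs loses (L):
i:   0  1  2  3  4  5  6  7  8  9 10 11 12 13 14 15 16 17 18 19 20
     L  W  W  L  W  W  L  W  W  L  W  W  L  W  W  L  W  W  L  W  W
Position 20 is W, so the first player wins.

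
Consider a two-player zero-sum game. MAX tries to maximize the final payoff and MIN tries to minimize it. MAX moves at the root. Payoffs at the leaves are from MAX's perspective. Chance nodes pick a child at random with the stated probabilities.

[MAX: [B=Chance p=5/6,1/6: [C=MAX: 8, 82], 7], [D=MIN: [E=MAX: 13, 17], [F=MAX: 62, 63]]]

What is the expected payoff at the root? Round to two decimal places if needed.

69.5

C (MAX): max(8, 82) = 82
B (Chance): 5/6·82 + 1/6·7 = 69.5
E (MAX): max(13, 17) = 17
F (MAX): max(62, 63) = 63
D (MIN): min(17, 63) = 17
Root (MAX): max(69.5, 17) = 69.5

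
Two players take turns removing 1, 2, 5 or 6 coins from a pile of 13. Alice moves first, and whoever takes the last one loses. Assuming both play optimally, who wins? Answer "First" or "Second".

i:   0  1  2  3  4  5  6  7  8  9 10 11 12 13
     W  L  W  W  L  W  W  W  L  W  W  L  W  W
Position 13 is W, so the first player wins.

First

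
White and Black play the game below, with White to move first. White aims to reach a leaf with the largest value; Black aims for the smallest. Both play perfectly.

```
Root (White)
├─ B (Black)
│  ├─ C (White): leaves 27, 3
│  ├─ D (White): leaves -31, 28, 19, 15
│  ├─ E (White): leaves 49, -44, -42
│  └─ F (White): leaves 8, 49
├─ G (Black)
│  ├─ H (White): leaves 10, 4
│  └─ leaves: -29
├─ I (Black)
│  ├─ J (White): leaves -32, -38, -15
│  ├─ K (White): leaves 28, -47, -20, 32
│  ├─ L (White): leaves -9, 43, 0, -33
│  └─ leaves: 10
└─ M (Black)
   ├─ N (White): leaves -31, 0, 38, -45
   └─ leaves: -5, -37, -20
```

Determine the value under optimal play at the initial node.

C (White): max(27, 3) = 27
D (White): max(-31, 28, 19, 15) = 28
E (White): max(49, -44, -42) = 49
F (White): max(8, 49) = 49
B (Black): min(27, 28, 49, 49) = 27
H (White): max(10, 4) = 10
G (Black): min(10, -29) = -29
J (White): max(-32, -38, -15) = -15
K (White): max(28, -47, -20, 32) = 32
L (White): max(-9, 43, 0, -33) = 43
I (Black): min(-15, 32, 43, 10) = -15
N (White): max(-31, 0, 38, -45) = 38
M (Black): min(38, -5, -37, -20) = -37
Root (White): max(27, -29, -15, -37) = 27

27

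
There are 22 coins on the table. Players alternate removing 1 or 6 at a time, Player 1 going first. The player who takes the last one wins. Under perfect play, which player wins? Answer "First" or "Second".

First

i:   0  1  2  3  4  5  6  7  8  9 10 11 12 13 14 15 16 17 18 19 20 21 22
     L  W  L  W  L  W  W  L  W  L  W  L  W  W  L  W  L  W  L  W  W  L  W
Position 22 is W, so the first player wins.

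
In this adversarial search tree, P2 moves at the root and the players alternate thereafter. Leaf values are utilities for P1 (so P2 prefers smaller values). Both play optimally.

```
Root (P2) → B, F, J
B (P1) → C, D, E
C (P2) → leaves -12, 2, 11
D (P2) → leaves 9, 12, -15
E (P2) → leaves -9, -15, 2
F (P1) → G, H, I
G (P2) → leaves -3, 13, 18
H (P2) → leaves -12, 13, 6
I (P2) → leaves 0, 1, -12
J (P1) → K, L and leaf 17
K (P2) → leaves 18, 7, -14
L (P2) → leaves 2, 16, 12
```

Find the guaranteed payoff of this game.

-12

C (P2): min(-12, 2, 11) = -12
D (P2): min(9, 12, -15) = -15
E (P2): min(-9, -15, 2) = -15
B (P1): max(-12, -15, -15) = -12
G (P2): min(-3, 13, 18) = -3
H (P2): min(-12, 13, 6) = -12
I (P2): min(0, 1, -12) = -12
F (P1): max(-3, -12, -12) = -3
K (P2): min(18, 7, -14) = -14
L (P2): min(2, 16, 12) = 2
J (P1): max(-14, 2, 17) = 17
Root (P2): min(-12, -3, 17) = -12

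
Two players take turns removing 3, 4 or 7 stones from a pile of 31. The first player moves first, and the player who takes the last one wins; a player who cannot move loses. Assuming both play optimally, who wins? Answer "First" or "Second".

Second

i:   0  1  2  3  4  5  6  7  8  9 10 11 12 13 14 15 16 17 18 19 20 21 22 23 24 25 26 27 28 29 30 31
     L  L  L  W  W  W  W  W  W  W  L  L  L  W  W  W  W  W  W  W  L  L  L  W  W  W  W  W  W  W  L  L
Position 31 is L, so the second player wins.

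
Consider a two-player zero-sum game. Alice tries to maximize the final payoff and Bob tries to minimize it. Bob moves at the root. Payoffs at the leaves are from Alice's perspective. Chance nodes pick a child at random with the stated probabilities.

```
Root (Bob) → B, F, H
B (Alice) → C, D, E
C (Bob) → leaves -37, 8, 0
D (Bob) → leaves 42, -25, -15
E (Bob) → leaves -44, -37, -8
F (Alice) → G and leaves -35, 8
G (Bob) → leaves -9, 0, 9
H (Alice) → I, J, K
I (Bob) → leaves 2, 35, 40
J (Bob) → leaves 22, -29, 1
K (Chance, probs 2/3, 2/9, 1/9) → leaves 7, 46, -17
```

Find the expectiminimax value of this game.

-25

C (Bob): min(-37, 8, 0) = -37
D (Bob): min(42, -25, -15) = -25
E (Bob): min(-44, -37, -8) = -44
B (Alice): max(-37, -25, -44) = -25
G (Bob): min(-9, 0, 9) = -9
F (Alice): max(-9, -35, 8) = 8
I (Bob): min(2, 35, 40) = 2
J (Bob): min(22, -29, 1) = -29
K (Chance): 2/3·7 + 2/9·46 + 1/9·-17 = 13
H (Alice): max(2, -29, 13) = 13
Root (Bob): min(-25, 8, 13) = -25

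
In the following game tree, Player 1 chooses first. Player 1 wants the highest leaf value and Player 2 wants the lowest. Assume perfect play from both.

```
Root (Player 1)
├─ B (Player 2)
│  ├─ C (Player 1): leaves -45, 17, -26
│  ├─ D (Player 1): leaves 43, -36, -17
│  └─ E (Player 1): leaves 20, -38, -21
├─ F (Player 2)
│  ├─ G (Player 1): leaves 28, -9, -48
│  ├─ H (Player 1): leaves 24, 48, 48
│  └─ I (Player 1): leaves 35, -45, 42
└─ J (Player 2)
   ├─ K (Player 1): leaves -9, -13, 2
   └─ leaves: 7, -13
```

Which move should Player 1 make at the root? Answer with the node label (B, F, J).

F

C (Player 1): max(-45, 17, -26) = 17
D (Player 1): max(43, -36, -17) = 43
E (Player 1): max(20, -38, -21) = 20
B (Player 2): min(17, 43, 20) = 17
G (Player 1): max(28, -9, -48) = 28
H (Player 1): max(24, 48, 48) = 48
I (Player 1): max(35, -45, 42) = 42
F (Player 2): min(28, 48, 42) = 28
K (Player 1): max(-9, -13, 2) = 2
J (Player 2): min(2, 7, -13) = -13
Root (Player 1): max(17, 28, -13) = 28
Player 1 picks the child with the highest value: F (value 28).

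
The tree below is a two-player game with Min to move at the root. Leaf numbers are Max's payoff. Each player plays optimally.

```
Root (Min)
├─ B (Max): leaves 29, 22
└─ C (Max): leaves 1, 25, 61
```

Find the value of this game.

29

B (Max): max(29, 22) = 29
C (Max): max(1, 25, 61) = 61
Root (Min): min(29, 61) = 29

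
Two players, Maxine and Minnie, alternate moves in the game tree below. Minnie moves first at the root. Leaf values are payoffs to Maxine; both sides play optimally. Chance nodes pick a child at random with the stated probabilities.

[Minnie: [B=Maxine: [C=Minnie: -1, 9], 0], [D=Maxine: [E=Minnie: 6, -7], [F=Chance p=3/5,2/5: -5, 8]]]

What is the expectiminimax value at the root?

0

C (Minnie): min(-1, 9) = -1
B (Maxine): max(-1, 0) = 0
E (Minnie): min(6, -7) = -7
F (Chance): 3/5·-5 + 2/5·8 = 0.2
D (Maxine): max(-7, 0.2) = 0.2
Root (Minnie): min(0, 0.2) = 0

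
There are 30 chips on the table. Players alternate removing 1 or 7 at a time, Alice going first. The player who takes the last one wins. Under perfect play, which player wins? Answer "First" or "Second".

Second

Positions where the player to move wins (W) vs loses (L):
i:   0  1  2  3  4  5  6  7  8  9 10 11 12 13 14 15 16 17 18 19 20 21 22 23 24 25 26 27 28 29 30
     L  W  L  W  L  W  L  W  L  W  L  W  L  W  L  W  L  W  L  W  L  W  L  W  L  W  L  W  L  W  L
Position 30 is L, so the second player wins.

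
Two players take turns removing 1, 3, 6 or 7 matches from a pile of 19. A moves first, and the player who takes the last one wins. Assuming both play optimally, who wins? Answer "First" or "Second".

Mark each pile size as W (mover wins) or L (mover loses):
i:   0  1  2  3  4  5  6  7  8  9 10 11 12 13 14 15 16 17 18 19
     L  W  L  W  L  W  W  W  W  W  W  W  L  W  L  W  L  W  W  W
Position 19 is W, so the first player wins.

First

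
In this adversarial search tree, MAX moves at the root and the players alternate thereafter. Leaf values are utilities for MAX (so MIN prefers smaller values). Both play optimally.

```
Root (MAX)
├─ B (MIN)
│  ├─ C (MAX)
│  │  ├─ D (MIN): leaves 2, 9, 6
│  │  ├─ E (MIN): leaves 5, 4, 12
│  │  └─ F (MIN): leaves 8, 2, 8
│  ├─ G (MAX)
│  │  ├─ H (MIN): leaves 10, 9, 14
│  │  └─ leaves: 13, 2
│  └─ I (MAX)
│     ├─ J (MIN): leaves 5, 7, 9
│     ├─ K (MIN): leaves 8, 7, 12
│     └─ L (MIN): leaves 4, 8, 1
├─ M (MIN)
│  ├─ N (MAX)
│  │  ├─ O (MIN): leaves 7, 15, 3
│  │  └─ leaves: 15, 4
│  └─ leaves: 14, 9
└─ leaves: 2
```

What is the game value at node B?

4

D: min(2, 9, 6) = 2
E: min(5, 4, 12) = 4
F: min(8, 2, 8) = 2
C: max(2, 4, 2) = 4
H: min(10, 9, 14) = 9
G: max(9, 13, 2) = 13
J: min(5, 7, 9) = 5
K: min(8, 7, 12) = 7
L: min(4, 8, 1) = 1
I: max(5, 7, 1) = 7
B: min(4, 13, 7) = 4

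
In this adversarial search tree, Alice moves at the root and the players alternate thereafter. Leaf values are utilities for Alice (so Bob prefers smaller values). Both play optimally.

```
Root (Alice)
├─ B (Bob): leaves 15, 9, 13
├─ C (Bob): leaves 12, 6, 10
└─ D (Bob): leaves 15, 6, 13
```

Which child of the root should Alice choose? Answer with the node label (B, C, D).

B

B (Bob): min(15, 9, 13) = 9
C (Bob): min(12, 6, 10) = 6
D (Bob): min(15, 6, 13) = 6
Root (Alice): max(9, 6, 6) = 9
Alice picks the child with the highest value: B (value 9).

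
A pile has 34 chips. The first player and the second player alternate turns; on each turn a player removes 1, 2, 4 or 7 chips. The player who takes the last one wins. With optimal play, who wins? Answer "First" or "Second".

First

Mark each pile size as W (mover wins) or L (mover loses):
i:   0  1  2  3  4  5  6  7  8  9 10 11 12 13 14 15 16 17 18 19 20 21 22 23 24 25 26 27 28 29 30 31 32 33 34
     L  W  W  L  W  W  L  W  W  L  W  W  L  W  W  L  W  W  L  W  W  L  W  W  L  W  W  L  W  W  L  W  W  L  W
Position 34 is W, so the first player wins.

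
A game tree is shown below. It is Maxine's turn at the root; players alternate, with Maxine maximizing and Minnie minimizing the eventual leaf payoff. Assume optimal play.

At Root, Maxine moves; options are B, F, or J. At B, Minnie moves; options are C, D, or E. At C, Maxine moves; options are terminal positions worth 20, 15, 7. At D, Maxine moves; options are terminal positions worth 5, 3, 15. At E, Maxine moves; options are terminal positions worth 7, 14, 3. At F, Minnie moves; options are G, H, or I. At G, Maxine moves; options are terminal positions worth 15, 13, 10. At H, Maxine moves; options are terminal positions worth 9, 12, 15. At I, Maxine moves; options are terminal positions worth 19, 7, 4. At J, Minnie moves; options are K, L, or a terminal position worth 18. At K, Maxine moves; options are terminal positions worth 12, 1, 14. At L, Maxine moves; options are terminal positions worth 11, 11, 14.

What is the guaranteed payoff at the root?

15

C (Maxine): max(20, 15, 7) = 20
D (Maxine): max(5, 3, 15) = 15
E (Maxine): max(7, 14, 3) = 14
B (Minnie): min(20, 15, 14) = 14
G (Maxine): max(15, 13, 10) = 15
H (Maxine): max(9, 12, 15) = 15
I (Maxine): max(19, 7, 4) = 19
F (Minnie): min(15, 15, 19) = 15
K (Maxine): max(12, 1, 14) = 14
L (Maxine): max(11, 11, 14) = 14
J (Minnie): min(14, 14, 18) = 14
Root (Maxine): max(14, 15, 14) = 15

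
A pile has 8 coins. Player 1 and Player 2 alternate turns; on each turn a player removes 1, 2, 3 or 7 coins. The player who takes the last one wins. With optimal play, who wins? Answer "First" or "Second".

Positions where the player to move wins (W) vs loses (L):
i:   0  1  2  3  4  5  6  7  8
     L  W  W  W  L  W  W  W  L
Position 8 is L, so the second player wins.

Second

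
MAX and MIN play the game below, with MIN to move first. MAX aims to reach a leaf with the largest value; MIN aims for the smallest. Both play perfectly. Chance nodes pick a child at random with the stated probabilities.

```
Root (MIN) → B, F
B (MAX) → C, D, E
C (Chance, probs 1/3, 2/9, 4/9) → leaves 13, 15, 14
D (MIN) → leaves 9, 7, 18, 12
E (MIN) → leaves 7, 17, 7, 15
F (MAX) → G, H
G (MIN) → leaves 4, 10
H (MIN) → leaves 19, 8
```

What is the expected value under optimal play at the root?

C (Chance): 1/3·13 + 2/9·15 + 4/9·14 = 13.89
D (MIN): min(9, 7, 18, 12) = 7
E (MIN): min(7, 17, 7, 15) = 7
B (MAX): max(13.89, 7, 7) = 13.89
G (MIN): min(4, 10) = 4
H (MIN): min(19, 8) = 8
F (MAX): max(4, 8) = 8
Root (MIN): min(13.89, 8) = 8

8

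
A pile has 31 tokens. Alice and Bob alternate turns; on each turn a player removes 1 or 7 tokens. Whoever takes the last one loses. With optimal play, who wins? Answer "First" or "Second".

Compute winning (W) and losing (L) positions by backward induction:
i:   0  1  2  3  4  5  6  7  8  9 10 11 12 13 14 15 16 17 18 19 20 21 22 23 24 25 26 27 28 29 30 31
     W  L  W  L  W  L  W  L  W  L  W  L  W  L  W  L  W  L  W  L  W  L  W  L  W  L  W  L  W  L  W  L
Position 31 is L, so the second player wins.

Second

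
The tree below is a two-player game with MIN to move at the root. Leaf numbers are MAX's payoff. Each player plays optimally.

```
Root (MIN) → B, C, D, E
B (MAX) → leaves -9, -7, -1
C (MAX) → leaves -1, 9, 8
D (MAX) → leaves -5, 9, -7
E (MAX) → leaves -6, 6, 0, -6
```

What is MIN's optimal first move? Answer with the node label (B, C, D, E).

B

B (MAX): max(-9, -7, -1) = -1
C (MAX): max(-1, 9, 8) = 9
D (MAX): max(-5, 9, -7) = 9
E (MAX): max(-6, 6, 0, -6) = 6
Root (MIN): min(-1, 9, 9, 6) = -1
MIN picks the child with the lowest value: B (value -1).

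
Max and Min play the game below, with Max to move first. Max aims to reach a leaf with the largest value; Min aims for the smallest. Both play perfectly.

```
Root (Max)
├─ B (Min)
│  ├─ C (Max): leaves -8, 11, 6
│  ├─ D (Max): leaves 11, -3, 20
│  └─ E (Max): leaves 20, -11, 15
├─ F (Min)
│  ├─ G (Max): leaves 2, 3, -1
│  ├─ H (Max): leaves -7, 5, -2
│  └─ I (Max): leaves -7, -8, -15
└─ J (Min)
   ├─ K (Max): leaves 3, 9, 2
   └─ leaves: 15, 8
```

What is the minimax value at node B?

C: max(-8, 11, 6) = 11
D: max(11, -3, 20) = 20
E: max(20, -11, 15) = 20
B: min(11, 20, 20) = 11

11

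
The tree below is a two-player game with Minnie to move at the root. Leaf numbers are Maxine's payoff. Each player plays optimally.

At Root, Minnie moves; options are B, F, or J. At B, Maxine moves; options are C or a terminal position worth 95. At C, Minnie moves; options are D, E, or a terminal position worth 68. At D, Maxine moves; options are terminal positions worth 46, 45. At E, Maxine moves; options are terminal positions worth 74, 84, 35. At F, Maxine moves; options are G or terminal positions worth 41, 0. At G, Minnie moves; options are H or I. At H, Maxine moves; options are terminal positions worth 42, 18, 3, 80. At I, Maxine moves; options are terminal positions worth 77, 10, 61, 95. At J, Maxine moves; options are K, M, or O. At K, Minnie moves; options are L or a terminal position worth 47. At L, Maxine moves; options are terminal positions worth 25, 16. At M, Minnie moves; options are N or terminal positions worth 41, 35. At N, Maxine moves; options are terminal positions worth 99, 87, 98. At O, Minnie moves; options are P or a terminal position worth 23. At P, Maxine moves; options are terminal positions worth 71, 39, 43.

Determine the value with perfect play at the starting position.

35

D (Maxine): max(46, 45) = 46
E (Maxine): max(74, 84, 35) = 84
C (Minnie): min(46, 84, 68) = 46
B (Maxine): max(46, 95) = 95
H (Maxine): max(42, 18, 3, 80) = 80
I (Maxine): max(77, 10, 61, 95) = 95
G (Minnie): min(80, 95) = 80
F (Maxine): max(80, 41, 0) = 80
L (Maxine): max(25, 16) = 25
K (Minnie): min(25, 47) = 25
N (Maxine): max(99, 87, 98) = 99
M (Minnie): min(99, 41, 35) = 35
P (Maxine): max(71, 39, 43) = 71
O (Minnie): min(71, 23) = 23
J (Maxine): max(25, 35, 23) = 35
Root (Minnie): min(95, 80, 35) = 35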